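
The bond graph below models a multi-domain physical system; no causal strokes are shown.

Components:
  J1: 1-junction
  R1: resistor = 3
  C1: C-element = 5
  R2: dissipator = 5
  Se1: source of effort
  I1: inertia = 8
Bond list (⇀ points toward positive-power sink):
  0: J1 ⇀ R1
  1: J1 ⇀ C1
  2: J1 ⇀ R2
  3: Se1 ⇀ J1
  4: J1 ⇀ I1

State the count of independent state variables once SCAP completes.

2  (C1, I1 all integral)

bond 3 stroke at J1  (Se1 (Se) sets effort on bond)
bond 1 stroke at J1  (prefer integral on C1)
bond 4 stroke at I1  (prefer integral on I1)
bond 0 stroke at J1  (1-jn J1 has f-setter on 4)
bond 2 stroke at J1  (J1 flow already set via bond 4)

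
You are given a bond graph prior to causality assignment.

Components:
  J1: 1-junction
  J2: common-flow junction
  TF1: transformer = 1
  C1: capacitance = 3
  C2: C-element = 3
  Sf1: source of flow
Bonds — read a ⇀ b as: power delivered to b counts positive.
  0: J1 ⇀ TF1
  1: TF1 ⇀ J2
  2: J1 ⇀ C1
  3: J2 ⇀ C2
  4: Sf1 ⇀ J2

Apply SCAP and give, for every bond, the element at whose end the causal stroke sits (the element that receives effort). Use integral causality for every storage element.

#0 →TF1
#1 →J2
#2 →J1
#3 →J2
#4 →Sf1

b4 stroke at Sf1  (Sf1: flow source, stroke at near end)
b1 stroke at J2  (J2: bond 4 brought flow, rest push out)
b3 stroke at J2  (common-f at J2 fixed by 4)
b0 stroke at TF1  (through TF1, causality passes straight; one stroke at TF1)
b2 stroke at J1  (1-jn J1 has f-setter on 0)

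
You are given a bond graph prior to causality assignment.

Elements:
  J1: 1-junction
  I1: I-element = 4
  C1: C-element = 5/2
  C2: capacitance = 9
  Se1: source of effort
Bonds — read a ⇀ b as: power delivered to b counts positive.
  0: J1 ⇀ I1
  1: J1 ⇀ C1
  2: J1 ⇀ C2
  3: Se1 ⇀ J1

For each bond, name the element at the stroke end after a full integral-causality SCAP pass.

b3 stroke→J1  (Se1: effort source, stroke at far end)
b0 stroke→I1  (I1 outputs flow p/I1)
b1 stroke→J1  (J1 flow already set via bond 0)
b2 stroke→J1  (common-f at J1 fixed by 0)

bond 0 →I1
bond 1 →J1
bond 2 →J1
bond 3 →J1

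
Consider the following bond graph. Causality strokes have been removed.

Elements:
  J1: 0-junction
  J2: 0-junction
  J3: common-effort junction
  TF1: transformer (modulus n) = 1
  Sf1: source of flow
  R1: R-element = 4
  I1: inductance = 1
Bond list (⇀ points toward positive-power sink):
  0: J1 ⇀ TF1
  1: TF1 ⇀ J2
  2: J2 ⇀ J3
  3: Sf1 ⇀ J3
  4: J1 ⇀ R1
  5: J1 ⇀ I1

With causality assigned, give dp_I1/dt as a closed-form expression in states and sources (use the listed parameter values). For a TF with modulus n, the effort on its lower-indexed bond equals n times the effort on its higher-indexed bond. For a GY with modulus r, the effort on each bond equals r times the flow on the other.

bond 3 |Sf1  (Sf1 (Sf) sets flow on bond)
bond 2 |J3  (J3 needs exactly one e-in)
bond 1 |J2  (J2: last free bond brings effort in)
bond 0 |TF1  (through TF1, causality passes straight; one stroke at TF1)
bond 5 |I1  (I1: I, integral causality)
bond 4 |J1  (closing 0-jn rule on J1)

dp_I1/dt = 4*F_Sf1 - 4*p_I1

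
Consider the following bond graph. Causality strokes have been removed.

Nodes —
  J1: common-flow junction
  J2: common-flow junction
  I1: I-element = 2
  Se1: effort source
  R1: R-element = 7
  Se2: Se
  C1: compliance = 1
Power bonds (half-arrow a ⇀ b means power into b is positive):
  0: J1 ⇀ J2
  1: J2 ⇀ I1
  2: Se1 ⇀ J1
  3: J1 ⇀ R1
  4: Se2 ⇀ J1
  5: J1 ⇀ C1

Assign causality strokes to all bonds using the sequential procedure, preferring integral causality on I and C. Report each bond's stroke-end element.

#2 stroke→J1  (Se1: effort source, stroke at far end)
#4 stroke→J1  (Se2: effort source, stroke at far end)
#1 stroke→I1  (I1: I, integral causality)
#0 stroke→J2  (J2: bond 1 brought flow, rest push out)
#3 stroke→J1  (common-f at J1 fixed by 0)
#5 stroke→J1  (1-jn J1 has f-setter on 0)

bond 0 |J2
bond 1 |I1
bond 2 |J1
bond 3 |J1
bond 4 |J1
bond 5 |J1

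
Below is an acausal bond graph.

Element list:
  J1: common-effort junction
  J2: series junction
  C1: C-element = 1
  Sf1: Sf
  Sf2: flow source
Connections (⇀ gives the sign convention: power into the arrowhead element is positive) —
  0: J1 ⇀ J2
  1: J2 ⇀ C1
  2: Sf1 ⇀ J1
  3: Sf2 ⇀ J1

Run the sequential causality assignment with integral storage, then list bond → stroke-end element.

β2 |Sf1  (Sf1: flow source, stroke at near end)
β3 |Sf2  (Sf2: flow source, stroke at near end)
β0 |J1  (only one effort-in slot at J1)
β1 |J2  (common-f at J2 fixed by 0)

#0 stroke at J1
#1 stroke at J2
#2 stroke at Sf1
#3 stroke at Sf2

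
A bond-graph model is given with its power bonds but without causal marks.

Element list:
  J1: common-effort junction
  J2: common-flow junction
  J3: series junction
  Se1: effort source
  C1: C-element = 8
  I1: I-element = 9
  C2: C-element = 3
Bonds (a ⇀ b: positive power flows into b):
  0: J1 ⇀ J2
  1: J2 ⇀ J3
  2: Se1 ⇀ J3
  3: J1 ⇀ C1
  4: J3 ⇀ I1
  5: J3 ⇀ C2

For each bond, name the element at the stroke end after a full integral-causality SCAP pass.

b0 stroke at J2
b1 stroke at J3
b2 stroke at J3
b3 stroke at J1
b4 stroke at I1
b5 stroke at J3

bond 2 →J3  (source Se1 imposes e)
bond 3 →J1  (C1: C, integral causality)
bond 0 →J2  (J1 effort already set via bond 3)
bond 1 →J3  (only one flow-in slot at J2)
bond 4 →I1  (I1 outputs flow p/I1)
bond 5 →J3  (J3 flow already set via bond 4)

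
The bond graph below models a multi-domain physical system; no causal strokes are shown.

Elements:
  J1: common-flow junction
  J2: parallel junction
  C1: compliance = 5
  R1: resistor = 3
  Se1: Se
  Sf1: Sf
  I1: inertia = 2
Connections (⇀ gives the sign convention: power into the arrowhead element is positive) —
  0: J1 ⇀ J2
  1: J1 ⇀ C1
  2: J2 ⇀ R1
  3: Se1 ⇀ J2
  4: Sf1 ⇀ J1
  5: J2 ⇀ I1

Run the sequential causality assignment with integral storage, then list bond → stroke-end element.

bond 0 stroke→J1
bond 1 stroke→J1
bond 2 stroke→R1
bond 3 stroke→J2
bond 4 stroke→Sf1
bond 5 stroke→I1

#3 →J2  (source Se1 imposes e)
#4 →Sf1  (Sf1 (Sf) sets flow on bond)
#0 →J1  (J1: bond 4 brought flow, rest push out)
#1 →J1  (J1: bond 4 brought flow, rest push out)
#2 →R1  (J2 effort already set via bond 3)
#5 →I1  (common-e at J2 fixed by 3)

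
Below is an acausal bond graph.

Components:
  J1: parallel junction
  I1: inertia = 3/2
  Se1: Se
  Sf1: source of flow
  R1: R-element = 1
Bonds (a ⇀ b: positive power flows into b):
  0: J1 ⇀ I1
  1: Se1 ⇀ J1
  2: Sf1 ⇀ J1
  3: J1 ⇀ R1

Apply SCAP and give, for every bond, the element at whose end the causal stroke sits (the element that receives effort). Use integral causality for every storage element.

bond 1 |J1  (Se1 fixes effort; stroke away)
bond 2 |Sf1  (Sf1 fixes flow; stroke at Sf1)
bond 0 |I1  (0-jn J1 has e-setter on 1)
bond 3 |R1  (common-e at J1 fixed by 1)

#0 |I1
#1 |J1
#2 |Sf1
#3 |R1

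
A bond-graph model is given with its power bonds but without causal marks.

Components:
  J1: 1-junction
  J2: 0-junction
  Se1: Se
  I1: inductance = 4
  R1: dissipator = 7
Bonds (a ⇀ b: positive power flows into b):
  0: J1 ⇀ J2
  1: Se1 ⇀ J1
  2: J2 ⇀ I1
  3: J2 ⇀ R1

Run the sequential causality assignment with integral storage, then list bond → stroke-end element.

#0 stroke at J2
#1 stroke at J1
#2 stroke at I1
#3 stroke at R1

b1 stroke→J1  (Se1 (Se) sets effort on bond)
b0 stroke→J2  (J1 needs exactly one f-in)
b2 stroke→I1  (common-e at J2 fixed by 0)
b3 stroke→R1  (J2: bond 0 brought effort, rest push out)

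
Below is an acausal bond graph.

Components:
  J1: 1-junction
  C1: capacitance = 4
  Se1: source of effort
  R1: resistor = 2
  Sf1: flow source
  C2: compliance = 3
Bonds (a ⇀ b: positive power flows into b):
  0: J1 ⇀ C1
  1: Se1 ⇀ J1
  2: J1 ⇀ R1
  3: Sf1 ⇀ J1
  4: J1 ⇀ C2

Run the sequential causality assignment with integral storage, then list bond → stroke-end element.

b1 →J1  (Se1: effort source, stroke at far end)
b3 →Sf1  (Sf1: flow source, stroke at near end)
b0 →J1  (J1: bond 3 brought flow, rest push out)
b2 →J1  (J1 flow already set via bond 3)
b4 →J1  (J1: bond 3 brought flow, rest push out)

bond 0 stroke at J1
bond 1 stroke at J1
bond 2 stroke at J1
bond 3 stroke at Sf1
bond 4 stroke at J1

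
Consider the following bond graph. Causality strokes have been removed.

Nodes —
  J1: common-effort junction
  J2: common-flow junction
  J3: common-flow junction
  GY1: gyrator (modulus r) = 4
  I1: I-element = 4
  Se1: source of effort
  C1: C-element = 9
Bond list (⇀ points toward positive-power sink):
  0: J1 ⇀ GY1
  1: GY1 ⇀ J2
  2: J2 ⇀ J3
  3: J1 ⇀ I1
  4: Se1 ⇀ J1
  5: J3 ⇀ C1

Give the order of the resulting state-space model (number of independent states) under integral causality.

#4 →J1  (Se1: effort source, stroke at far end)
#0 →GY1  (0-jn J1 has e-setter on 4)
#3 →I1  (J1: bond 4 brought effort, rest push out)
#1 →GY1  (GY1: gyrator matches bond 0)
#2 →J2  (J2: bond 1 brought flow, rest push out)
#5 →J3  (J3: bond 2 brought flow, rest push out)

2  (C1, I1 all integral)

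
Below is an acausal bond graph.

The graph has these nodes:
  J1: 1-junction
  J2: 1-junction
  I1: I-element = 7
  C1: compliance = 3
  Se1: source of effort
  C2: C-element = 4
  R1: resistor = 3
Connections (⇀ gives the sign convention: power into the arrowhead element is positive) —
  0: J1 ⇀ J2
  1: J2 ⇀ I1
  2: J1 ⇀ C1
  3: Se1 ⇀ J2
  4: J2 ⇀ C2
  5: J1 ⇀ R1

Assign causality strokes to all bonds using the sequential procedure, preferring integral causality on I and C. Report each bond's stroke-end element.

b3 →J2  (Se1: effort source, stroke at far end)
b1 →I1  (I1 integral (f out))
b0 →J2  (J2: bond 1 brought flow, rest push out)
b4 →J2  (1-jn J2 has f-setter on 1)
b2 →J1  (J1: bond 0 brought flow, rest push out)
b5 →J1  (common-f at J1 fixed by 0)

b0 stroke→J2
b1 stroke→I1
b2 stroke→J1
b3 stroke→J2
b4 stroke→J2
b5 stroke→J1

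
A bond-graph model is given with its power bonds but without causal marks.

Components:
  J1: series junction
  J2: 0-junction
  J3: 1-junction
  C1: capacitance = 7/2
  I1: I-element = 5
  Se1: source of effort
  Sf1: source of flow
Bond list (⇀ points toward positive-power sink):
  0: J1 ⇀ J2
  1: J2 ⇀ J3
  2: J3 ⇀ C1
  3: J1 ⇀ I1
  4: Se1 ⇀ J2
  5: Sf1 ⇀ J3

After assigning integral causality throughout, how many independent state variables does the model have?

β4 stroke at J2  (Se1 (Se) sets effort on bond)
β5 stroke at Sf1  (Sf1 (Sf) sets flow on bond)
β0 stroke at J1  (J2 effort already set via bond 4)
β1 stroke at J3  (J2: bond 4 brought effort, rest push out)
β2 stroke at J3  (common-f at J3 fixed by 5)
β3 stroke at I1  (J1 needs exactly one f-in)

2  (C1, I1 all integral)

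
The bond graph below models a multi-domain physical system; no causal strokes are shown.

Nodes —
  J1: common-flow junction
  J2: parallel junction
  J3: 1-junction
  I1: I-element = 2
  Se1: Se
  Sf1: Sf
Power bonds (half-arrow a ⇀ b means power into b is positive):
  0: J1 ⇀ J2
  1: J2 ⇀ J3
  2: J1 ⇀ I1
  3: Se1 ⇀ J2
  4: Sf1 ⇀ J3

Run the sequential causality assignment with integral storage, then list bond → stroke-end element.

#0 stroke at J1
#1 stroke at J3
#2 stroke at I1
#3 stroke at J2
#4 stroke at Sf1

#3 |J2  (Se1: effort source, stroke at far end)
#4 |Sf1  (source Sf1 imposes f)
#0 |J1  (0-jn J2 has e-setter on 3)
#1 |J3  (0-jn J2 has e-setter on 3)
#2 |I1  (J1: last free bond brings flow in)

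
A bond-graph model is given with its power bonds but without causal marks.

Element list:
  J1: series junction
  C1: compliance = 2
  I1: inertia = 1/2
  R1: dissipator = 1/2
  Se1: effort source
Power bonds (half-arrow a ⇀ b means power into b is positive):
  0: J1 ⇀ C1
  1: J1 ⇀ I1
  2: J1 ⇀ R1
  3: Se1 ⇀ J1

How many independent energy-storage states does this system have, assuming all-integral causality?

2  (C1, I1 all integral)

b3 stroke at J1  (Se1 (Se) sets effort on bond)
b0 stroke at J1  (C1: C, integral causality)
b1 stroke at I1  (I1 outputs flow p/I1)
b2 stroke at J1  (1-jn J1 has f-setter on 1)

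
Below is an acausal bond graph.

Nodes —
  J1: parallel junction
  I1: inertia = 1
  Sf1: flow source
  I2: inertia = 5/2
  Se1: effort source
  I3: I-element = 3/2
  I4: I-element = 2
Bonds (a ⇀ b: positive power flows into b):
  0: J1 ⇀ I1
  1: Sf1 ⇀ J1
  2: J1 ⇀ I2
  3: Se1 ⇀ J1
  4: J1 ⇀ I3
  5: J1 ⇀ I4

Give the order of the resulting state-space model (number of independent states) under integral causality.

4  (I1, I2, I3, I4 all integral)

bond 1 stroke at Sf1  (Sf1 fixes flow; stroke at Sf1)
bond 3 stroke at J1  (source Se1 imposes e)
bond 0 stroke at I1  (common-e at J1 fixed by 3)
bond 2 stroke at I2  (0-jn J1 has e-setter on 3)
bond 4 stroke at I3  (common-e at J1 fixed by 3)
bond 5 stroke at I4  (J1 effort already set via bond 3)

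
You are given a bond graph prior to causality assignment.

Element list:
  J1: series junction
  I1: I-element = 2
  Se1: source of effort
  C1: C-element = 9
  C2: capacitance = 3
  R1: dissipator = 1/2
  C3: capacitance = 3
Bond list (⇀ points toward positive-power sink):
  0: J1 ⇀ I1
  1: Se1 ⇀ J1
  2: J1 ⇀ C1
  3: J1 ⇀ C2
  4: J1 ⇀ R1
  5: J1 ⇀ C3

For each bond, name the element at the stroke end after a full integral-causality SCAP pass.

#0 |I1
#1 |J1
#2 |J1
#3 |J1
#4 |J1
#5 |J1

#1 stroke→J1  (Se1: effort source, stroke at far end)
#0 stroke→I1  (I1: I, integral causality)
#2 stroke→J1  (J1: bond 0 brought flow, rest push out)
#3 stroke→J1  (J1 flow already set via bond 0)
#4 stroke→J1  (J1 flow already set via bond 0)
#5 stroke→J1  (1-jn J1 has f-setter on 0)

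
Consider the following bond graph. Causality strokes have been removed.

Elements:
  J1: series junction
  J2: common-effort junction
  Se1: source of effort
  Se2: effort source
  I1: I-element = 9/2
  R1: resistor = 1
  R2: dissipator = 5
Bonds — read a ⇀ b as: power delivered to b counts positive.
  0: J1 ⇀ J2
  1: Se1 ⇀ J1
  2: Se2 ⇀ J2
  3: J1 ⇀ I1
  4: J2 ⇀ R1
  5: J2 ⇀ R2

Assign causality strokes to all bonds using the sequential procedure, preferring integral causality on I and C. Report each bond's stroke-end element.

β1 →J1  (Se1 (Se) sets effort on bond)
β2 →J2  (Se2 (Se) sets effort on bond)
β0 →J1  (0-jn J2 has e-setter on 2)
β4 →R1  (J2: bond 2 brought effort, rest push out)
β5 →R2  (common-e at J2 fixed by 2)
β3 →I1  (closing 1-jn rule on J1)

#0 stroke at J1
#1 stroke at J1
#2 stroke at J2
#3 stroke at I1
#4 stroke at R1
#5 stroke at R2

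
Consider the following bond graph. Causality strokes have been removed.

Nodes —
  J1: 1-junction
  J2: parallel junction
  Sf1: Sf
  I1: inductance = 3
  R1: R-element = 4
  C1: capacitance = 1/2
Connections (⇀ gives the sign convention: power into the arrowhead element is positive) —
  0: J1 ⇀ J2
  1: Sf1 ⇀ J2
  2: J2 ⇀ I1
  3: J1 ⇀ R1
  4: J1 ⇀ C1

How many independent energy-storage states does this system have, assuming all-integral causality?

2  (C1, I1 all integral)

b1 stroke→Sf1  (Sf1 (Sf) sets flow on bond)
b2 stroke→I1  (I1 outputs flow p/I1)
b0 stroke→J2  (J2: last free bond brings effort in)
b3 stroke→J1  (J1: bond 0 brought flow, rest push out)
b4 stroke→J1  (J1 flow already set via bond 0)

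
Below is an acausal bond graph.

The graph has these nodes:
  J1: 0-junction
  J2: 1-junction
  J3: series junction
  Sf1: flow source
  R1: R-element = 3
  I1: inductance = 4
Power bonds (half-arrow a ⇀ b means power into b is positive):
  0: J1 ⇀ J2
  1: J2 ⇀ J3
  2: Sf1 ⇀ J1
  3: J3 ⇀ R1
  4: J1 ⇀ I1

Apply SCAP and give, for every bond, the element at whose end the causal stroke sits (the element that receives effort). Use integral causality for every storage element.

b0 →J1
b1 →J2
b2 →Sf1
b3 →J3
b4 →I1

b2 |Sf1  (Sf1: flow source, stroke at near end)
b4 |I1  (I1 integral (f out))
b0 |J1  (closing 0-jn rule on J1)
b1 |J2  (common-f at J2 fixed by 0)
b3 |J3  (J3: bond 1 brought flow, rest push out)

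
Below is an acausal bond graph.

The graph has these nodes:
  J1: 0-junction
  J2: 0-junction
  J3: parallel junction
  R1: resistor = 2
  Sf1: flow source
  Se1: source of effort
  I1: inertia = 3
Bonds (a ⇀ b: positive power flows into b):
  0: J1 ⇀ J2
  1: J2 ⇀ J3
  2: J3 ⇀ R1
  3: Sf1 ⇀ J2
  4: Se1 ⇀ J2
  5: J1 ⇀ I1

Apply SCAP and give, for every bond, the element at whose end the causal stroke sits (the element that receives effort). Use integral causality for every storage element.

bond 0 stroke at J1
bond 1 stroke at J3
bond 2 stroke at R1
bond 3 stroke at Sf1
bond 4 stroke at J2
bond 5 stroke at I1

#3 →Sf1  (source Sf1 imposes f)
#4 →J2  (Se1 (Se) sets effort on bond)
#0 →J1  (0-jn J2 has e-setter on 4)
#1 →J3  (J2: bond 4 brought effort, rest push out)
#2 →R1  (J3 effort already set via bond 1)
#5 →I1  (J1 effort already set via bond 0)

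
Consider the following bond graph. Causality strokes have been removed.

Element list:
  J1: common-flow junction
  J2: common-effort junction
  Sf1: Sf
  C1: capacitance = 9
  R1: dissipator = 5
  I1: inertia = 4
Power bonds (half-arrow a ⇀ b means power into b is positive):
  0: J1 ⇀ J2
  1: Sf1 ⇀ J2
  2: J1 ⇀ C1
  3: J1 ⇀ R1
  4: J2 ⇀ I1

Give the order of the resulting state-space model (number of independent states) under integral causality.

2  (C1, I1 all integral)

β1 →Sf1  (Sf1 (Sf) sets flow on bond)
β2 →J1  (C1: C, integral causality)
β4 →I1  (prefer integral on I1)
β0 →J2  (closing 0-jn rule on J2)
β3 →J1  (1-jn J1 has f-setter on 0)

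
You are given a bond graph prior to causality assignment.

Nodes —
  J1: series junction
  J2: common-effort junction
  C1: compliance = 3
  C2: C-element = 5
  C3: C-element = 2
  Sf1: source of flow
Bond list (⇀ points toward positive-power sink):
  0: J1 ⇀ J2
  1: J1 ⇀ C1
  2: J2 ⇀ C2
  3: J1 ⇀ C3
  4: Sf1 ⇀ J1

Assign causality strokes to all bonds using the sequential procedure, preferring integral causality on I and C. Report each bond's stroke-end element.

#4 |Sf1  (Sf1 (Sf) sets flow on bond)
#0 |J1  (1-jn J1 has f-setter on 4)
#1 |J1  (J1 flow already set via bond 4)
#3 |J1  (common-f at J1 fixed by 4)
#2 |J2  (closing 0-jn rule on J2)

bond 0 stroke→J1
bond 1 stroke→J1
bond 2 stroke→J2
bond 3 stroke→J1
bond 4 stroke→Sf1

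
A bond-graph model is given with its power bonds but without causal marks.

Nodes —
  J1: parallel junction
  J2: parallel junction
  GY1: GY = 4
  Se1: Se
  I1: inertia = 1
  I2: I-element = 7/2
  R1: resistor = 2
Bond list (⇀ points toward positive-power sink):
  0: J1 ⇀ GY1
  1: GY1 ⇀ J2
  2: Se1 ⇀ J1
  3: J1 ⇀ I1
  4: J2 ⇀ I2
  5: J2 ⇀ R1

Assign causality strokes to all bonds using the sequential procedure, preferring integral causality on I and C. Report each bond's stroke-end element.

bond 0 |GY1
bond 1 |GY1
bond 2 |J1
bond 3 |I1
bond 4 |I2
bond 5 |J2

b2 →J1  (Se1: effort source, stroke at far end)
b0 →GY1  (J1: bond 2 brought effort, rest push out)
b3 →I1  (common-e at J1 fixed by 2)
b1 →GY1  (GY GY1: same side as bond 0)
b4 →I2  (I2: I, integral causality)
b5 →J2  (J2: last free bond brings effort in)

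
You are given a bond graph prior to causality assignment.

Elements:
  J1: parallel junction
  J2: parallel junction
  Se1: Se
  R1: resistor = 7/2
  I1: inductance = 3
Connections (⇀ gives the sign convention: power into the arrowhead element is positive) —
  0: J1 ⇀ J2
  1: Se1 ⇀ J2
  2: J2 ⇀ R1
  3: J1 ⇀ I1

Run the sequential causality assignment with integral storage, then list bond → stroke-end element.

β1 |J2  (Se1 (Se) sets effort on bond)
β0 |J1  (0-jn J2 has e-setter on 1)
β2 |R1  (common-e at J2 fixed by 1)
β3 |I1  (J1 effort already set via bond 0)

bond 0 stroke→J1
bond 1 stroke→J2
bond 2 stroke→R1
bond 3 stroke→I1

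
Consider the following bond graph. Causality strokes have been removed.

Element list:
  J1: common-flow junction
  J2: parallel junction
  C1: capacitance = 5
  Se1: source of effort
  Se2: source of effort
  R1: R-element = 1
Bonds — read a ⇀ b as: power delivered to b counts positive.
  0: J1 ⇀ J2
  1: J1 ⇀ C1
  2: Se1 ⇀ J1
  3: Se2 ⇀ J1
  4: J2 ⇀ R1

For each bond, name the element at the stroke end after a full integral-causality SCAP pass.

β2 →J1  (Se1 (Se) sets effort on bond)
β3 →J1  (Se2 (Se) sets effort on bond)
β1 →J1  (prefer integral on C1)
β0 →J2  (J1: last free bond brings flow in)
β4 →R1  (common-e at J2 fixed by 0)

bond 0 stroke→J2
bond 1 stroke→J1
bond 2 stroke→J1
bond 3 stroke→J1
bond 4 stroke→R1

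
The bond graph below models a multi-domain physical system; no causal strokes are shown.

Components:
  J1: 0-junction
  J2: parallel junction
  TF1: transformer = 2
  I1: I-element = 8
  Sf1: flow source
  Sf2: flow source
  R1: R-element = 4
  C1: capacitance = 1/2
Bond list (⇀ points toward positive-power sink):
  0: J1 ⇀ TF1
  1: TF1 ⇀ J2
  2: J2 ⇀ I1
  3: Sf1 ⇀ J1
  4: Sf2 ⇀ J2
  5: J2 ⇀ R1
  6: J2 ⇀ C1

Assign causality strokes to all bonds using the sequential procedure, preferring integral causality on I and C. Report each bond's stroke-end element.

bond 3 stroke at Sf1  (source Sf1 imposes f)
bond 4 stroke at Sf2  (Sf2 (Sf) sets flow on bond)
bond 0 stroke at J1  (J1: last free bond brings effort in)
bond 1 stroke at TF1  (TF1 one-in-one-out from 0)
bond 2 stroke at I1  (I1 integral (f out))
bond 6 stroke at J2  (prefer integral on C1)
bond 5 stroke at R1  (0-jn J2 has e-setter on 6)

bond 0 |J1
bond 1 |TF1
bond 2 |I1
bond 3 |Sf1
bond 4 |Sf2
bond 5 |R1
bond 6 |J2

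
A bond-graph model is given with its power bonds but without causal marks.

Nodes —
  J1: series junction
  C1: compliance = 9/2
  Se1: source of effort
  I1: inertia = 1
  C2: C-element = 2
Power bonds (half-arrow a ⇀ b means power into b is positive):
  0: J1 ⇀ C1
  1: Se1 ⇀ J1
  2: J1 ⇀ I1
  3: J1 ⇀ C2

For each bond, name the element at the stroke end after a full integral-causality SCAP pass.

b0 stroke at J1
b1 stroke at J1
b2 stroke at I1
b3 stroke at J1

bond 1 →J1  (Se1: effort source, stroke at far end)
bond 0 →J1  (C1 integral (e out))
bond 2 →I1  (I1 outputs flow p/I1)
bond 3 →J1  (common-f at J1 fixed by 2)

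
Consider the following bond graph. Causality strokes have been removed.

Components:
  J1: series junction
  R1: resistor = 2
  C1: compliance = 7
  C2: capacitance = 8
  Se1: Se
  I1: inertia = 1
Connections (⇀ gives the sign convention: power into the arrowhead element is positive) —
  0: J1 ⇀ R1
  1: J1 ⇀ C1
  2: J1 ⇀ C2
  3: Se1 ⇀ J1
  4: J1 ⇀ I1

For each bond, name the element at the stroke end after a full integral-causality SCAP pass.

β0 stroke at J1
β1 stroke at J1
β2 stroke at J1
β3 stroke at J1
β4 stroke at I1

b3 stroke→J1  (Se1 fixes effort; stroke away)
b1 stroke→J1  (prefer integral on C1)
b2 stroke→J1  (C2: C, integral causality)
b4 stroke→I1  (I1 integral (f out))
b0 stroke→J1  (J1: bond 4 brought flow, rest push out)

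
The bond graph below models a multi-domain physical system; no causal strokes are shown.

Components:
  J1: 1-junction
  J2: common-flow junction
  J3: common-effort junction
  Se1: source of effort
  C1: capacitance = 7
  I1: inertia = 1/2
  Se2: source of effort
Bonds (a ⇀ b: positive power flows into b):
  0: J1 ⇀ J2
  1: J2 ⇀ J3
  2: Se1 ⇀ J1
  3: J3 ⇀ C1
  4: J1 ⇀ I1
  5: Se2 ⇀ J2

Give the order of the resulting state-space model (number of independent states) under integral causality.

bond 2 stroke at J1  (source Se1 imposes e)
bond 5 stroke at J2  (source Se2 imposes e)
bond 3 stroke at J3  (C1: C, integral causality)
bond 1 stroke at J2  (0-jn J3 has e-setter on 3)
bond 0 stroke at J1  (J2: last free bond brings flow in)
bond 4 stroke at I1  (only one flow-in slot at J1)

2  (C1, I1 all integral)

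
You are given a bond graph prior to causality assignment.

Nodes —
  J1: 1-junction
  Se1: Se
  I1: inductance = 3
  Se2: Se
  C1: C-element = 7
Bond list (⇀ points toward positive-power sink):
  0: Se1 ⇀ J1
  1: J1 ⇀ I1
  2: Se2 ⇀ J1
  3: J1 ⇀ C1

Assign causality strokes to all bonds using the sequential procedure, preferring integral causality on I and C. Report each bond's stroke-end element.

β0 stroke at J1  (source Se1 imposes e)
β2 stroke at J1  (source Se2 imposes e)
β1 stroke at I1  (I1: I, integral causality)
β3 stroke at J1  (common-f at J1 fixed by 1)

β0 →J1
β1 →I1
β2 →J1
β3 →J1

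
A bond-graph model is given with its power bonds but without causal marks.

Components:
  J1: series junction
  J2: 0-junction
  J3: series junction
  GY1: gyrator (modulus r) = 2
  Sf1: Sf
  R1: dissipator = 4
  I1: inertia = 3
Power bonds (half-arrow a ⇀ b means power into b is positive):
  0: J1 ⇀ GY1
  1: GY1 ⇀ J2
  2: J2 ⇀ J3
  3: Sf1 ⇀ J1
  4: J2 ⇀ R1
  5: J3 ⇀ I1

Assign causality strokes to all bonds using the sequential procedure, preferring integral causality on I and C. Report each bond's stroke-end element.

bond 0 |J1
bond 1 |J2
bond 2 |J3
bond 3 |Sf1
bond 4 |R1
bond 5 |I1

β3 stroke→Sf1  (Sf1 (Sf) sets flow on bond)
β0 stroke→J1  (common-f at J1 fixed by 3)
β1 stroke→J2  (GY1 both-in/both-out from 0)
β2 stroke→J3  (common-e at J2 fixed by 1)
β4 stroke→R1  (0-jn J2 has e-setter on 1)
β5 stroke→I1  (J3: last free bond brings flow in)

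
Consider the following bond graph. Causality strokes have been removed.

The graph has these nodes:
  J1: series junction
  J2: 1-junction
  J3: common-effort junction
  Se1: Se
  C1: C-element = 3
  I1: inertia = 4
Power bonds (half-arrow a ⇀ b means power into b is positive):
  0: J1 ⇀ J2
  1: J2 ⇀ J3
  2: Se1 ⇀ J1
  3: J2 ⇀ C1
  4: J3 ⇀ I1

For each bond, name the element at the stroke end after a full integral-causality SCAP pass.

β0 →J2
β1 →J3
β2 →J1
β3 →J2
β4 →I1

b2 →J1  (source Se1 imposes e)
b0 →J2  (J1: last free bond brings flow in)
b3 →J2  (prefer integral on C1)
b1 →J3  (closing 1-jn rule on J2)
b4 →I1  (common-e at J3 fixed by 1)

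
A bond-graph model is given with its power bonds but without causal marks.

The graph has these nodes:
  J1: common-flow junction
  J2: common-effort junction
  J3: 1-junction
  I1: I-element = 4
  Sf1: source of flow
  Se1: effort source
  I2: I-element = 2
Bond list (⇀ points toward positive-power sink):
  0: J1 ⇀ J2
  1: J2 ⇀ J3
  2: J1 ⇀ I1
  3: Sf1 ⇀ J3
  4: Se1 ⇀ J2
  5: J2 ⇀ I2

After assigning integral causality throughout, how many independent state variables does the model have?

#3 |Sf1  (Sf1 fixes flow; stroke at Sf1)
#4 |J2  (Se1 fixes effort; stroke away)
#0 |J1  (0-jn J2 has e-setter on 4)
#1 |J3  (J2: bond 4 brought effort, rest push out)
#5 |I2  (common-e at J2 fixed by 4)
#2 |I1  (closing 1-jn rule on J1)

2  (I1, I2 all integral)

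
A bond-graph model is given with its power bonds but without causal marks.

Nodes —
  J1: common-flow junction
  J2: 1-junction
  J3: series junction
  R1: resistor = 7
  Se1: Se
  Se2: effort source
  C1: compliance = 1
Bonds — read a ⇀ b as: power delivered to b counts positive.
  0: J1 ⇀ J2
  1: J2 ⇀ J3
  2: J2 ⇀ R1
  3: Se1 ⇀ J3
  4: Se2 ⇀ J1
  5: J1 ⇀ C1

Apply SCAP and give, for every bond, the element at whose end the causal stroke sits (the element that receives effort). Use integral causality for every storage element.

bond 3 →J3  (Se1: effort source, stroke at far end)
bond 4 →J1  (Se2: effort source, stroke at far end)
bond 1 →J2  (only one flow-in slot at J3)
bond 5 →J1  (prefer integral on C1)
bond 0 →J2  (only one flow-in slot at J1)
bond 2 →R1  (J2 needs exactly one f-in)

#0 →J2
#1 →J2
#2 →R1
#3 →J3
#4 →J1
#5 →J1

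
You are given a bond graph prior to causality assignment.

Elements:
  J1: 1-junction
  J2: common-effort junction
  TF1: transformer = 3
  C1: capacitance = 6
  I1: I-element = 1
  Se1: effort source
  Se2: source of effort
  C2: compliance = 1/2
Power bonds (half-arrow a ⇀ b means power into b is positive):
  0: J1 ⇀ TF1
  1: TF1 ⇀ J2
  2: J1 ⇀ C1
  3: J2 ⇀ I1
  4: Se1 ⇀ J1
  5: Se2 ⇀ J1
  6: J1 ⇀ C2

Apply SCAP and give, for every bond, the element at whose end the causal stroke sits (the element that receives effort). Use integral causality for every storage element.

bond 4 |J1  (source Se1 imposes e)
bond 5 |J1  (Se2: effort source, stroke at far end)
bond 2 |J1  (C1: C, integral causality)
bond 3 |I1  (I1: I, integral causality)
bond 1 |J2  (only one effort-in slot at J2)
bond 0 |TF1  (TF1: transformer flips bond 1)
bond 6 |J1  (common-f at J1 fixed by 0)

β0 stroke at TF1
β1 stroke at J2
β2 stroke at J1
β3 stroke at I1
β4 stroke at J1
β5 stroke at J1
β6 stroke at J1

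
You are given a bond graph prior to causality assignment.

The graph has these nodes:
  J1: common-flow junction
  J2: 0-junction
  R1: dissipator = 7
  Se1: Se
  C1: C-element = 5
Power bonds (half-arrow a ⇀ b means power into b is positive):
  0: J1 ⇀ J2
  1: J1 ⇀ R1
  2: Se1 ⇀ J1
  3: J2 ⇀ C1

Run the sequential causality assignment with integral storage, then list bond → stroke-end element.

b0 stroke→J1
b1 stroke→R1
b2 stroke→J1
b3 stroke→J2

bond 2 stroke→J1  (Se1: effort source, stroke at far end)
bond 3 stroke→J2  (prefer integral on C1)
bond 0 stroke→J1  (J2: bond 3 brought effort, rest push out)
bond 1 stroke→R1  (closing 1-jn rule on J1)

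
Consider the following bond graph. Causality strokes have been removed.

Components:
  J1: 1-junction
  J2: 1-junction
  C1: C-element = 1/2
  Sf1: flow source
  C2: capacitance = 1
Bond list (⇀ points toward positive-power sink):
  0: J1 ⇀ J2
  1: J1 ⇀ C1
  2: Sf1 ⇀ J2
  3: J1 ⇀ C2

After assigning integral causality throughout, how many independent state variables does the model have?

b2 |Sf1  (Sf1: flow source, stroke at near end)
b0 |J2  (J2: bond 2 brought flow, rest push out)
b1 |J1  (1-jn J1 has f-setter on 0)
b3 |J1  (J1: bond 0 brought flow, rest push out)

2  (C1, C2 all integral)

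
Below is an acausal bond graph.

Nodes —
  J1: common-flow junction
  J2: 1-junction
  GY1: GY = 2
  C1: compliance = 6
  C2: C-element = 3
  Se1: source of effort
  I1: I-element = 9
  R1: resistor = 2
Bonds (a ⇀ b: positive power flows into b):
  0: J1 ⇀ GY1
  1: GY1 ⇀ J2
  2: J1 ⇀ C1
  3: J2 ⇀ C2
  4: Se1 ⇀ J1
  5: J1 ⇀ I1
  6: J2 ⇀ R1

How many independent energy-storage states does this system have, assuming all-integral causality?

3  (C1, C2, I1 all integral)

#4 stroke at J1  (Se1 fixes effort; stroke away)
#2 stroke at J1  (C1 outputs effort q/C1)
#3 stroke at J2  (C2 outputs effort q/C2)
#5 stroke at I1  (I1 outputs flow p/I1)
#0 stroke at J1  (1-jn J1 has f-setter on 5)
#1 stroke at J2  (GY GY1: same side as bond 0)
#6 stroke at R1  (closing 1-jn rule on J2)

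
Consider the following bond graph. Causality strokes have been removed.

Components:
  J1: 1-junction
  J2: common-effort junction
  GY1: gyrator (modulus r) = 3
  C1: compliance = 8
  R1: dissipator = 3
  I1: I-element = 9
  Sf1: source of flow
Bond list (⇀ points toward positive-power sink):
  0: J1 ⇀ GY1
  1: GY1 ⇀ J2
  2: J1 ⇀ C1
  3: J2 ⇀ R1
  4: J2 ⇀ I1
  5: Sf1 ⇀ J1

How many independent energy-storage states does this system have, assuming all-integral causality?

2  (C1, I1 all integral)

bond 5 |Sf1  (Sf1 fixes flow; stroke at Sf1)
bond 0 |J1  (1-jn J1 has f-setter on 5)
bond 2 |J1  (common-f at J1 fixed by 5)
bond 1 |J2  (GY1: gyrator matches bond 0)
bond 3 |R1  (J2: bond 1 brought effort, rest push out)
bond 4 |I1  (J2 effort already set via bond 1)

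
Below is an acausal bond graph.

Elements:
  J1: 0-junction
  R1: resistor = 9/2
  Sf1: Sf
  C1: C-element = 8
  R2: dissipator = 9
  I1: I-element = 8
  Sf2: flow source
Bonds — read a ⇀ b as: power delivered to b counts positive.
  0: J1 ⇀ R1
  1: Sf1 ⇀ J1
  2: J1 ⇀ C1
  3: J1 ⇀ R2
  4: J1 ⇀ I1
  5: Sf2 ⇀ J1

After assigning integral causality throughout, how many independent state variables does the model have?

b1 stroke→Sf1  (Sf1 fixes flow; stroke at Sf1)
b5 stroke→Sf2  (Sf2 fixes flow; stroke at Sf2)
b2 stroke→J1  (prefer integral on C1)
b0 stroke→R1  (common-e at J1 fixed by 2)
b3 stroke→R2  (0-jn J1 has e-setter on 2)
b4 stroke→I1  (common-e at J1 fixed by 2)

2  (C1, I1 all integral)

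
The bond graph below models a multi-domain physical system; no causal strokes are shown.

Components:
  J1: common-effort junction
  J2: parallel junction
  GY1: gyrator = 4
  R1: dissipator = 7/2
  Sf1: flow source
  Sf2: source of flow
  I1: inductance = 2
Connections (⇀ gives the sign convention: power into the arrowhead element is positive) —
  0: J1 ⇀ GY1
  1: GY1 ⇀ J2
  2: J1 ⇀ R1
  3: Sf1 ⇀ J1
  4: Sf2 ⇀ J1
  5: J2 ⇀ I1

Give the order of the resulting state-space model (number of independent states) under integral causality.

bond 3 stroke at Sf1  (Sf1 fixes flow; stroke at Sf1)
bond 4 stroke at Sf2  (Sf2 (Sf) sets flow on bond)
bond 5 stroke at I1  (I1 integral (f out))
bond 1 stroke at J2  (only one effort-in slot at J2)
bond 0 stroke at J1  (GY1 both-in/both-out from 1)
bond 2 stroke at R1  (0-jn J1 has e-setter on 0)

1  (I1 all integral)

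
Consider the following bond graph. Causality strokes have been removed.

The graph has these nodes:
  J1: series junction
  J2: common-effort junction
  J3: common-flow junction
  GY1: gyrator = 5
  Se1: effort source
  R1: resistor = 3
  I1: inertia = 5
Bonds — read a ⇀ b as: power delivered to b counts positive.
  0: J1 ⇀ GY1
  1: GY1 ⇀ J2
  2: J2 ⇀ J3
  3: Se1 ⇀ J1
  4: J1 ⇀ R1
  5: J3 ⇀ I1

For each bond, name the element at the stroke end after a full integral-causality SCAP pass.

bond 3 stroke at J1  (Se1: effort source, stroke at far end)
bond 5 stroke at I1  (I1 integral (f out))
bond 2 stroke at J3  (J3 flow already set via bond 5)
bond 1 stroke at J2  (only one effort-in slot at J2)
bond 0 stroke at J1  (GY1 both-in/both-out from 1)
bond 4 stroke at R1  (only one flow-in slot at J1)

bond 0 →J1
bond 1 →J2
bond 2 →J3
bond 3 →J1
bond 4 →R1
bond 5 →I1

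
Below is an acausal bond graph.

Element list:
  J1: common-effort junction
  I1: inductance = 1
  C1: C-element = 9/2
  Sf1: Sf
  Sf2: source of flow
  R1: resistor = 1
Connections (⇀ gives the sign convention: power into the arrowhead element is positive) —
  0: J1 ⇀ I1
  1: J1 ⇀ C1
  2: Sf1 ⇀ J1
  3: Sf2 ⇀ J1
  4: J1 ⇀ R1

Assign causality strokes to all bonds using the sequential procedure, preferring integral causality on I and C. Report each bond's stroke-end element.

β2 |Sf1  (Sf1 fixes flow; stroke at Sf1)
β3 |Sf2  (Sf2 fixes flow; stroke at Sf2)
β0 |I1  (I1: I, integral causality)
β1 |J1  (prefer integral on C1)
β4 |R1  (J1 effort already set via bond 1)

b0 stroke at I1
b1 stroke at J1
b2 stroke at Sf1
b3 stroke at Sf2
b4 stroke at R1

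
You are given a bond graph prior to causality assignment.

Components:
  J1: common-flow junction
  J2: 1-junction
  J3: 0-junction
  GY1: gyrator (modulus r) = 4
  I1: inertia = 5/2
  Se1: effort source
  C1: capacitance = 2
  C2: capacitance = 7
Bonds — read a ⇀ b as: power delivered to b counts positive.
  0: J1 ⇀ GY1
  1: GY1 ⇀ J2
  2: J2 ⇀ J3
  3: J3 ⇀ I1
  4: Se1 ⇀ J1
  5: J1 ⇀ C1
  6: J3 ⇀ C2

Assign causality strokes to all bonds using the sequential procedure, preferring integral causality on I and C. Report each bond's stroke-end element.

#0 stroke at GY1
#1 stroke at GY1
#2 stroke at J2
#3 stroke at I1
#4 stroke at J1
#5 stroke at J1
#6 stroke at J3

b4 stroke→J1  (Se1 fixes effort; stroke away)
b3 stroke→I1  (I1 integral (f out))
b5 stroke→J1  (C1 integral (e out))
b0 stroke→GY1  (J1 needs exactly one f-in)
b1 stroke→GY1  (through GY1, causality inverts; strokes same side of GY1)
b2 stroke→J2  (J2: bond 1 brought flow, rest push out)
b6 stroke→J3  (J3: last free bond brings effort in)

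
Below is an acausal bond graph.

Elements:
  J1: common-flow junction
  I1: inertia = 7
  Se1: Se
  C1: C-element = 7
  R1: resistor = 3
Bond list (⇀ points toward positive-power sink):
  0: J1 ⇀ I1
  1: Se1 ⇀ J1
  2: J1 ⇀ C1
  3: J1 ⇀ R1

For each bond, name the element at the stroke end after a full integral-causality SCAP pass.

#0 →I1
#1 →J1
#2 →J1
#3 →J1

b1 stroke at J1  (source Se1 imposes e)
b0 stroke at I1  (I1 outputs flow p/I1)
b2 stroke at J1  (J1: bond 0 brought flow, rest push out)
b3 stroke at J1  (J1 flow already set via bond 0)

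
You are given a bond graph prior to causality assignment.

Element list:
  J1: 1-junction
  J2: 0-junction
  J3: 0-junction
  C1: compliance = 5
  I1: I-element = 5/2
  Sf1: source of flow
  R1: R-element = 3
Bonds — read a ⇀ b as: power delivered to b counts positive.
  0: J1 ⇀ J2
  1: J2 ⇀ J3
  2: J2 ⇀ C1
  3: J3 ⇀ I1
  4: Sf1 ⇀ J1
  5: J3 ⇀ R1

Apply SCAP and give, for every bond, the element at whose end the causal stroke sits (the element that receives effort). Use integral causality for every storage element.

#4 |Sf1  (source Sf1 imposes f)
#0 |J1  (J1 flow already set via bond 4)
#2 |J2  (C1 outputs effort q/C1)
#1 |J3  (0-jn J2 has e-setter on 2)
#3 |I1  (J3: bond 1 brought effort, rest push out)
#5 |R1  (0-jn J3 has e-setter on 1)

#0 stroke at J1
#1 stroke at J3
#2 stroke at J2
#3 stroke at I1
#4 stroke at Sf1
#5 stroke at R1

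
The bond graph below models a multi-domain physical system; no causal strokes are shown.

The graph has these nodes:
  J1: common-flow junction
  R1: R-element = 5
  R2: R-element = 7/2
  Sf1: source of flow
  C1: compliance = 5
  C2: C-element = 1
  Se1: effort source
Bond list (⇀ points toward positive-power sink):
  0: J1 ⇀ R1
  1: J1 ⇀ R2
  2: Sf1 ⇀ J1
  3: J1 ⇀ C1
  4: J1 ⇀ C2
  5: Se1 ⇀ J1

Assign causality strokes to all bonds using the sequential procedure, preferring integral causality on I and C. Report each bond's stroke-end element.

β0 →J1
β1 →J1
β2 →Sf1
β3 →J1
β4 →J1
β5 →J1

bond 2 stroke at Sf1  (Sf1 fixes flow; stroke at Sf1)
bond 5 stroke at J1  (Se1 (Se) sets effort on bond)
bond 0 stroke at J1  (1-jn J1 has f-setter on 2)
bond 1 stroke at J1  (1-jn J1 has f-setter on 2)
bond 3 stroke at J1  (J1 flow already set via bond 2)
bond 4 stroke at J1  (common-f at J1 fixed by 2)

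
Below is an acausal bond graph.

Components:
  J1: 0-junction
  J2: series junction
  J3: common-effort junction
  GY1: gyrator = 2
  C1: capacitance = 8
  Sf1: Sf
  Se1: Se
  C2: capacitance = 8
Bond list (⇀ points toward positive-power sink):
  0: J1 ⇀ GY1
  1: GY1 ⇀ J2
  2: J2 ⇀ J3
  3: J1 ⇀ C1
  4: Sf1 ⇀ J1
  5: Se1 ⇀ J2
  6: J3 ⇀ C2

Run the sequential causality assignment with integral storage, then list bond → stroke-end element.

#0 →GY1
#1 →GY1
#2 →J2
#3 →J1
#4 →Sf1
#5 →J2
#6 →J3

β4 →Sf1  (Sf1 fixes flow; stroke at Sf1)
β5 →J2  (Se1 (Se) sets effort on bond)
β3 →J1  (C1 outputs effort q/C1)
β0 →GY1  (J1 effort already set via bond 3)
β1 →GY1  (GY GY1: same side as bond 0)
β2 →J2  (J2: bond 1 brought flow, rest push out)
β6 →J3  (J3 needs exactly one e-in)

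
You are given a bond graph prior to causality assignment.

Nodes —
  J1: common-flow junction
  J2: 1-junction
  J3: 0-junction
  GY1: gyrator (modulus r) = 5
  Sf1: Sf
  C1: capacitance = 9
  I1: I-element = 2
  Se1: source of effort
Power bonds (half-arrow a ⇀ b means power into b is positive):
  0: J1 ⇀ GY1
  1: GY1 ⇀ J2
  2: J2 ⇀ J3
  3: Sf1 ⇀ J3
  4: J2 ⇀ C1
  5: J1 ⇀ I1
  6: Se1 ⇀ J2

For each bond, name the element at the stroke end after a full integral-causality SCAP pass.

bond 3 |Sf1  (Sf1 (Sf) sets flow on bond)
bond 6 |J2  (Se1 fixes effort; stroke away)
bond 2 |J3  (J3 needs exactly one e-in)
bond 1 |J2  (1-jn J2 has f-setter on 2)
bond 4 |J2  (common-f at J2 fixed by 2)
bond 0 |J1  (through GY1, causality inverts; strokes same side of GY1)
bond 5 |I1  (J1 needs exactly one f-in)

bond 0 stroke→J1
bond 1 stroke→J2
bond 2 stroke→J3
bond 3 stroke→Sf1
bond 4 stroke→J2
bond 5 stroke→I1
bond 6 stroke→J2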